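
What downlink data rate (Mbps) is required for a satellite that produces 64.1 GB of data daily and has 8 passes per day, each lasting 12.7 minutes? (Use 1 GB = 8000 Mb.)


total contact time = 8 * 12.7 * 60 = 6096.0000 s
data = 64.1 GB = 512800.0000 Mb
rate = 512800.0000 / 6096.0000 = 84.1207 Mbps

84.1207 Mbps


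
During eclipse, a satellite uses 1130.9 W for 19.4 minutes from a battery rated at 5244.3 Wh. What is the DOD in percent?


E_used = P * t / 60 = 1130.9 * 19.4 / 60 = 365.6577 Wh
DOD = E_used / E_total * 100 = 365.6577 / 5244.3 * 100
DOD = 6.9725 %

6.9725 %


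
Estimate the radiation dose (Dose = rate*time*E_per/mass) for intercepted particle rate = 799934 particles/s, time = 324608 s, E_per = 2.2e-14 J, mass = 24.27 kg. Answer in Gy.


Total energy deposited = rate * time * E_per
  = 799934 * 324608 * 2.2e-14 = 0.005712629 J
Dose = E_total / mass = 0.005712629 / 24.27
Dose = 2.3537822e-04 Gy

2.3538e-04 Gy


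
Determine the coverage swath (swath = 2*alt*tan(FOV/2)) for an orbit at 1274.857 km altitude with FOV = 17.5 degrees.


FOV = 17.5 deg = 0.3054326 rad
swath = 2 * alt * tan(FOV/2) = 2 * 1274.857 * tan(0.1527163)
swath = 2 * 1274.857 * 0.1539147
swath = 392.4385 km

392.4385 km


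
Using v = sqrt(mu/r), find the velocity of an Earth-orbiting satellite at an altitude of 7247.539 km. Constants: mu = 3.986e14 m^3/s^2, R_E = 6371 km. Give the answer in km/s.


r = R_E + alt = 6371.0 + 7247.539 = 13618.5390 km = 1.3618539e+07 m
v = sqrt(mu/r) = sqrt(3.986e14 / 1.3618539e+07) = 5410.0763 m/s = 5.4101 km/s

5.4101 km/s


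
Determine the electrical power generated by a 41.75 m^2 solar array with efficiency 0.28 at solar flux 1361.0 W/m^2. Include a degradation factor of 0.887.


P = area * eta * S * degradation
P = 41.75 * 0.28 * 1361.0 * 0.887
P = 14112.2498 W

14112.2498 W


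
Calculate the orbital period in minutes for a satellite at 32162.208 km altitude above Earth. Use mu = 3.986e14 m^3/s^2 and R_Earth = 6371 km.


r = 38533.2080 km = 3.8533208e+07 m
T = 2*pi*sqrt(r^3/mu) = 2*pi*sqrt(5.721442e+22 / 3.986e14)
T = 75277.2892 s = 1254.6215 min

1254.6215 minutes


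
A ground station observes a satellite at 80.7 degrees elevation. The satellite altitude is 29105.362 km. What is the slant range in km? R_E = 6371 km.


h = 29105.362 km, el = 80.7 deg
d = -R_E*sin(el) + sqrt((R_E*sin(el))^2 + 2*R_E*h + h^2)
d = -6371.0000*sin(1.4085) + sqrt((6371.0000*0.9868557)^2 + 2*6371.0000*29105.362 + 29105.362^2)
d = 29174.1611 km

29174.1611 km


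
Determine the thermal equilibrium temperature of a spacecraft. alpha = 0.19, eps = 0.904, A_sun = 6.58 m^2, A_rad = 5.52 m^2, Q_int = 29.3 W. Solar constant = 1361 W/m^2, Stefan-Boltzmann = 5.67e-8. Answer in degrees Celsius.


Numerator = alpha*S*A_sun + Q_int = 0.19*1361*6.58 + 29.3 = 1730.8222 W
Denominator = eps*sigma*A_rad = 0.904*5.67e-8*5.52 = 2.8293754e-07 W/K^4
T^4 = 6.1173297e+09 K^4
T = 279.6665 K = 6.5165 C

6.5165 degrees Celsius


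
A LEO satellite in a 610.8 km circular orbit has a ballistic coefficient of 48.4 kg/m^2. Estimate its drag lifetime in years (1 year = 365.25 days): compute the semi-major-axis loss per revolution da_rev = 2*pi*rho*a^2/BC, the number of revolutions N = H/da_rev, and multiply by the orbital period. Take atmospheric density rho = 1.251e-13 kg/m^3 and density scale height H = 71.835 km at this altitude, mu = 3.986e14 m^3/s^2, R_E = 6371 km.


a = R_E + alt = 6981.8000 km = 6.9818e+06 m
da_rev = 2*pi*rho*a^2/BC = 2*pi*1.251e-13*(6.9818e+06)^2/48.4 = 0.791637984 m per revolution
N = H/da_rev = 71835.0000 m / 0.791637984 m = 90742.2350 revolutions
P = 2*pi*sqrt(a^3/mu) = 5805.8034 s
lifetime = N*P = 90742.2350 * 5805.8034 = 5.2683158e+08 s = 6097.5877 days
years = 6097.5877 / 365.25 = 16.6943 years

16.6943 years


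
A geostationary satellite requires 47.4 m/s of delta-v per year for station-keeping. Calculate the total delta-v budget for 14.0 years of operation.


dV = rate * years = 47.4 * 14.0
dV = 663.6000 m/s

663.6000 m/s


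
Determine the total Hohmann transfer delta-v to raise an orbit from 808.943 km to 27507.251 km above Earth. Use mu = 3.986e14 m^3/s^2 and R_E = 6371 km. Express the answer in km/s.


r1 = 7179.9430 km = 7.179943e+06 m
r2 = 33878.2510 km = 3.3878251e+07 m
dv1 = sqrt(mu/r1)*(sqrt(2*r2/(r1+r2)) - 1) = 2120.6919 m/s
dv2 = sqrt(mu/r2)*(1 - sqrt(2*r1/(r1+r2))) = 1401.5701 m/s
total dv = |dv1| + |dv2| = 2120.6919 + 1401.5701 = 3522.2620 m/s = 3.5223 km/s

3.5223 km/s


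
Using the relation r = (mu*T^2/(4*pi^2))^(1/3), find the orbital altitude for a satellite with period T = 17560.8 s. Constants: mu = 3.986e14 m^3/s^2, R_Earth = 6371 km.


T = 17560.8 s
r = (mu*T^2/(4*pi^2))^(1/3) = (3.986e14 * 17560.8^2 / (4*pi^2))^(1/3)
r = 1.4602326e+07 m = 14602.3264 km
alt = r - R_E = 14602.3264 - 6371 = 8231.3264 km

8231.3264 km


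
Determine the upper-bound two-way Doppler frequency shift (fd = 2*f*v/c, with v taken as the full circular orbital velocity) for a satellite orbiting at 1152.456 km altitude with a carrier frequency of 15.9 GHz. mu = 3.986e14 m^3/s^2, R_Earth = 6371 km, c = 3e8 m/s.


r = 7.523456e+06 m
v = sqrt(mu/r) = 7278.8028 m/s (worst-case radial velocity)
f = 15.9 GHz = 1.59e+10 Hz
fd = 2*f*v/c = 2*1.59e+10*7278.8028/3.0e+08
fd = 771553.0986 Hz

771553.0986 Hz


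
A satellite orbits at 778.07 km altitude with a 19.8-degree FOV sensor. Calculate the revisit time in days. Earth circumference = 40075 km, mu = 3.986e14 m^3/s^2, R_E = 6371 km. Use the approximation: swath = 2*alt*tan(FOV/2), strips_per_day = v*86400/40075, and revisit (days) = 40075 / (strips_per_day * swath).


swath = 2*778.07*tan(0.1727876) = 271.5899 km
v = sqrt(mu/r) = 7466.9608 m/s = 7.4670 km/s
strips/day = v*86400/40075 = 7.4670*86400/40075 = 16.0985
coverage/day = strips * swath = 16.0985 * 271.5899 = 4372.1767 km
revisit = 40075 / 4372.1767 = 9.1659 days

9.1659 days


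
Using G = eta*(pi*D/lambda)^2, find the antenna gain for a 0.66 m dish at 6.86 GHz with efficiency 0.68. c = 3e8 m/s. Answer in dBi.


lambda = c/f = 3e8 / 6.86e+09 = 0.04373178 m
G = eta*(pi*D/lambda)^2 = 0.68*(pi*0.66/0.04373178)^2
G = 1528.6296 (linear)
G = 10*log10(1528.6296) = 31.8430 dBi

31.8430 dBi


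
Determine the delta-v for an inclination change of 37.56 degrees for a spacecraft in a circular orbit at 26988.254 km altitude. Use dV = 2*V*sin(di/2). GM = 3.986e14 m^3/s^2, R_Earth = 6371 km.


r = 33359.2540 km = 3.3359254e+07 m
V = sqrt(mu/r) = 3456.6904 m/s
di = 37.56 deg = 0.6555457 rad
dV = 2*V*sin(di/2) = 2*3456.6904*sin(0.3277728)
dV = 2225.6608 m/s = 2.2257 km/s

2.2257 km/s


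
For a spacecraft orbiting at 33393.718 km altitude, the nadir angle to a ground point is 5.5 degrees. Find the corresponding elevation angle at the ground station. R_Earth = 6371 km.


r = R_E + alt = 39764.7180 km
Law of sines in the satellite / Earth-center / ground-point triangle:
  sin(nadir)/R_E = sin(90 + el)/r  =>  cos(el) = (r/R_E)*sin(nadir)
cos(el) = (39764.7180 / 6371.0000) * sin(5.5 deg) = 0.5982231
el = arccos(0.5982231) = 53.2573 deg
(Earth-central angle = 90 - nadir - el = 31.2427 deg)

53.2573 degrees


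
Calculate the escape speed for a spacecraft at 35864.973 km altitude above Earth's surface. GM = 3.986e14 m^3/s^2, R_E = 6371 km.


r = 6371.0 + 35864.973 = 42235.9730 km = 4.2235973e+07 m
v_esc = sqrt(2*mu/r) = sqrt(2*3.986e14 / 4.2235973e+07)
v_esc = 4344.5259 m/s = 4.3445 km/s

4.3445 km/s


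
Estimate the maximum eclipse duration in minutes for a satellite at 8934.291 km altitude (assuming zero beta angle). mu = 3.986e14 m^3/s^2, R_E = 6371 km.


r = 15305.2910 km
T = 314.0670 min
Eclipse fraction = arcsin(R_E/r)/pi = arcsin(6371.0000/15305.2910)/pi
= arcsin(0.4162613)/pi = 0.1366598
Eclipse duration = 0.1366598 * 314.0670 = 42.9203 min

42.9203 minutes


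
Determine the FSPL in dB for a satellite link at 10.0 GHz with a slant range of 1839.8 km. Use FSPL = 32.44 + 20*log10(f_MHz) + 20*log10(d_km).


f = 10.0 GHz = 10000.0000 MHz
d = 1839.8 km
FSPL = 32.44 + 20*log10(10000.0000) + 20*log10(1839.8)
FSPL = 32.44 + 80.0000 + 65.2954
FSPL = 177.7354 dB

177.7354 dB


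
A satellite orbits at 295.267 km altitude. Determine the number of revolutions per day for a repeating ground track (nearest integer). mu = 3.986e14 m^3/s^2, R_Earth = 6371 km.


r = 6.666267e+06 m
T = 2*pi*sqrt(r^3/mu) = 5416.7062 s = 90.2784 min
revs/day = 1440 / 90.2784 = 15.9507
Rounded: 16 revolutions per day

16 revolutions per day


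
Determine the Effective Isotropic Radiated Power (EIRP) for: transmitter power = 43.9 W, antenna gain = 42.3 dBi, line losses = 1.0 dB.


Pt = 43.9 W = 16.4246 dBW
EIRP = Pt_dBW + Gt - losses = 16.4246 + 42.3 - 1.0 = 57.7246 dBW

57.7246 dBW


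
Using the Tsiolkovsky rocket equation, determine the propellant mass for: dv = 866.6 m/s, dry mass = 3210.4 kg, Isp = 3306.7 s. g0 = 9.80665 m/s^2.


ve = Isp * g0 = 3306.7 * 9.80665 = 32427.649555 m/s
mass ratio = exp(dv/ve) = exp(866.6/32427.649555) = 1.02708440
m_prop = m_dry * (mr - 1) = 3210.4 * (1.02708440 - 1)
m_prop = 86.9518 kg

86.9518 kg


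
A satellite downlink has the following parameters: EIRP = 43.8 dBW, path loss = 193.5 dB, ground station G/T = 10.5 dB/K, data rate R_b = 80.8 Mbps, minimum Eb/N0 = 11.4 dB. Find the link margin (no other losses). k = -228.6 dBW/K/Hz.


C/N0 = EIRP - FSPL + G/T - k = 43.8 - 193.5 + 10.5 - (-228.6)
C/N0 = 89.4000 dB-Hz
R_b = 80.8 Mbps = 8.08e+07 bps -> 10*log10(R_b) = 79.0741 dB-Hz
Eb/N0 = C/N0 - 10*log10(R_b) = 89.4000 - 79.0741 = 10.3259 dB
Margin = Eb/N0 - Eb/N0_req = 10.3259 - 11.4 = -1.0741 dB (negative margin: link does not close)

-1.0741 dB


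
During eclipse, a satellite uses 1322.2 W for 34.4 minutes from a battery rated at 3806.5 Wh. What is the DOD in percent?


E_used = P * t / 60 = 1322.2 * 34.4 / 60 = 758.0613 Wh
DOD = E_used / E_total * 100 = 758.0613 / 3806.5 * 100
DOD = 19.9149 %

19.9149 %


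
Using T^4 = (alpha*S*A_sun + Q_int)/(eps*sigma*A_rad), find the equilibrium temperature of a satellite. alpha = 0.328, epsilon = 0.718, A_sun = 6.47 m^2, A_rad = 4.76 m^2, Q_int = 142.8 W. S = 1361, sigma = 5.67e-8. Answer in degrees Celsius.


Numerator = alpha*S*A_sun + Q_int = 0.328*1361*6.47 + 142.8 = 3031.0598 W
Denominator = eps*sigma*A_rad = 0.718*5.67e-8*4.76 = 1.9378246e-07 W/K^4
T^4 = 1.5641559e+10 K^4
T = 353.6470 K = 80.4970 C

80.4970 degrees Celsius


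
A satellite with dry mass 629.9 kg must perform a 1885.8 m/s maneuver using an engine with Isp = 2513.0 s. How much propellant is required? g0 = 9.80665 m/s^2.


ve = Isp * g0 = 2513.0 * 9.80665 = 24644.111450 m/s
mass ratio = exp(dv/ve) = exp(1885.8/24644.111450) = 1.07952521
m_prop = m_dry * (mr - 1) = 629.9 * (1.07952521 - 1)
m_prop = 50.0929 kg

50.0929 kg


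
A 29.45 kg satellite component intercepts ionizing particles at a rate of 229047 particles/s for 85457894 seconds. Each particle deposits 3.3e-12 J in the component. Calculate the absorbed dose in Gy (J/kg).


Total energy deposited = rate * time * E_per
  = 229047 * 85457894 * 3.3e-12 = 64.5938 J
Dose = E_total / mass = 64.5938 / 29.45
Dose = 2.1933 Gy

2.1933 Gy


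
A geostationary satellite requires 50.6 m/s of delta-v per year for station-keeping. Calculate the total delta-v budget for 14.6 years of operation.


dV = rate * years = 50.6 * 14.6
dV = 738.7600 m/s

738.7600 m/s


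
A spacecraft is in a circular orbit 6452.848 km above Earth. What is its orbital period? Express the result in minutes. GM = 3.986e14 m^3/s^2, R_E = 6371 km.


r = 12823.8480 km = 1.2823848e+07 m
T = 2*pi*sqrt(r^3/mu) = 2*pi*sqrt(2.1088956e+21 / 3.986e14)
T = 14452.3598 s = 240.8727 min

240.8727 minutes


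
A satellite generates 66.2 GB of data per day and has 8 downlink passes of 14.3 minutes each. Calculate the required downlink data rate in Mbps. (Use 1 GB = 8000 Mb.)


total contact time = 8 * 14.3 * 60 = 6864.0000 s
data = 66.2 GB = 529600.0000 Mb
rate = 529600.0000 / 6864.0000 = 77.1562 Mbps

77.1562 Mbps


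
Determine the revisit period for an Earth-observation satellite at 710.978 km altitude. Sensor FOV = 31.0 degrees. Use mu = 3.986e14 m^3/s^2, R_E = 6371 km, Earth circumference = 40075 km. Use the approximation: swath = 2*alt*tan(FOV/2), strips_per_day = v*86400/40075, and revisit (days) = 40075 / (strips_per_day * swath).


swath = 2*710.978*tan(0.270526) = 394.3433 km
v = sqrt(mu/r) = 7502.2470 m/s = 7.5022 km/s
strips/day = v*86400/40075 = 7.5022*86400/40075 = 16.1745
coverage/day = strips * swath = 16.1745 * 394.3433 = 6378.3161 km
revisit = 40075 / 6378.3161 = 6.2830 days

6.2830 days


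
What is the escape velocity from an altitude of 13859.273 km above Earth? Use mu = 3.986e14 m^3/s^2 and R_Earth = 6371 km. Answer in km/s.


r = 6371.0 + 13859.273 = 20230.2730 km = 2.0230273e+07 m
v_esc = sqrt(2*mu/r) = sqrt(2*3.986e14 / 2.0230273e+07)
v_esc = 6277.4429 m/s = 6.2774 km/s

6.2774 km/s


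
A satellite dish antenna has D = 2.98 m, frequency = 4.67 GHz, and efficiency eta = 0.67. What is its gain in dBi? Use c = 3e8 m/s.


lambda = c/f = 3e8 / 4.67e+09 = 0.06423983 m
G = eta*(pi*D/lambda)^2 = 0.67*(pi*2.98/0.06423983)^2
G = 14229.7847 (linear)
G = 10*log10(14229.7847) = 41.5320 dBi

41.5320 dBi


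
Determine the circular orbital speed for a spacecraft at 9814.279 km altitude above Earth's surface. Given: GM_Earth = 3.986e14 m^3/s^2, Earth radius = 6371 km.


r = R_E + alt = 6371.0 + 9814.279 = 16185.2790 km = 1.6185279e+07 m
v = sqrt(mu/r) = sqrt(3.986e14 / 1.6185279e+07) = 4962.5918 m/s = 4.9626 km/s

4.9626 km/s


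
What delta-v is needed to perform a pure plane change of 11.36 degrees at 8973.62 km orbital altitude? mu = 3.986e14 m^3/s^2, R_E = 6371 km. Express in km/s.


r = 15344.6200 km = 1.534462e+07 m
V = sqrt(mu/r) = 5096.7177 m/s
di = 11.36 deg = 0.1982694 rad
dV = 2*V*sin(di/2) = 2*5096.7177*sin(0.0991347)
dV = 1008.8688 m/s = 1.0089 km/s

1.0089 km/s


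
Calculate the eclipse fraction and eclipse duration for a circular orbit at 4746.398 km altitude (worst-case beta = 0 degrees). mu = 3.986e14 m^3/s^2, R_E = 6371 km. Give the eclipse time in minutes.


r = 11117.3980 km
T = 194.4306 min
Eclipse fraction = arcsin(R_E/r)/pi = arcsin(6371.0000/11117.3980)/pi
= arcsin(0.5730657)/pi = 0.194246
Eclipse duration = 0.194246 * 194.4306 = 37.7674 min

37.7674 minutes


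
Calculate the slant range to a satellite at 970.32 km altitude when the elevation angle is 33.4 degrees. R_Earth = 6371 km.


h = 970.32 km, el = 33.4 deg
d = -R_E*sin(el) + sqrt((R_E*sin(el))^2 + 2*R_E*h + h^2)
d = -6371.0000*sin(0.58294) + sqrt((6371.0000*0.5504807)^2 + 2*6371.0000*970.32 + 970.32^2)
d = 1553.0432 km

1553.0432 km


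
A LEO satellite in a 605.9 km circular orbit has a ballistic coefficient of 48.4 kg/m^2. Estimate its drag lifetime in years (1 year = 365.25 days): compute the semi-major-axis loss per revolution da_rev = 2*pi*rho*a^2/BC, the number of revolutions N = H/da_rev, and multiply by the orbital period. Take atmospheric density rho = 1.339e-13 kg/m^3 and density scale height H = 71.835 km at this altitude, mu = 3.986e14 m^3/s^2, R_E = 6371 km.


a = R_E + alt = 6976.9000 km = 6.9769e+06 m
da_rev = 2*pi*rho*a^2/BC = 2*pi*1.339e-13*(6.9769e+06)^2/48.4 = 0.846135819 m per revolution
N = H/da_rev = 71835.0000 m / 0.846135819 m = 84897.7178 revolutions
P = 2*pi*sqrt(a^3/mu) = 5799.6925 s
lifetime = N*P = 84897.7178 * 5799.6925 = 4.9238066e+08 s = 5698.8502 days
years = 5698.8502 / 365.25 = 15.6026 years

15.6026 years


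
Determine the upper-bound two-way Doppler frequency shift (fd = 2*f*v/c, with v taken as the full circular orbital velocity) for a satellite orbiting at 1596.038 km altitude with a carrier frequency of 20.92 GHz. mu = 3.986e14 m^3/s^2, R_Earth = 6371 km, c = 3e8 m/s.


r = 7.967038e+06 m
v = sqrt(mu/r) = 7073.2695 m/s (worst-case radial velocity)
f = 20.92 GHz = 2.092e+10 Hz
fd = 2*f*v/c = 2*2.092e+10*7073.2695/3.0e+08
fd = 986485.3136 Hz

986485.3136 Hz


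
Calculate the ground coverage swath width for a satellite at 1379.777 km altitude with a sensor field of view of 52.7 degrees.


FOV = 52.7 deg = 0.9197885 rad
swath = 2 * alt * tan(FOV/2) = 2 * 1379.777 * tan(0.4598943)
swath = 2 * 1379.777 * 0.4953171
swath = 1366.8542 km

1366.8542 km


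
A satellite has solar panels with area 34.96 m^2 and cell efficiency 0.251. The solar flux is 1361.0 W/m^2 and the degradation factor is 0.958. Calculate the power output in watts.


P = area * eta * S * degradation
P = 34.96 * 0.251 * 1361.0 * 0.958
P = 11441.1263 W

11441.1263 W


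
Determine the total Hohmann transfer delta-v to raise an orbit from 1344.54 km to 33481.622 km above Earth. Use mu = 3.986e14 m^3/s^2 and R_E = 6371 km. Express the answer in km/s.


r1 = 7715.5400 km = 7.71554e+06 m
r2 = 39852.6220 km = 3.9852622e+07 m
dv1 = sqrt(mu/r1)*(sqrt(2*r2/(r1+r2)) - 1) = 2116.3962 m/s
dv2 = sqrt(mu/r2)*(1 - sqrt(2*r1/(r1+r2))) = 1361.2947 m/s
total dv = |dv1| + |dv2| = 2116.3962 + 1361.2947 = 3477.6909 m/s = 3.4777 km/s

3.4777 km/s


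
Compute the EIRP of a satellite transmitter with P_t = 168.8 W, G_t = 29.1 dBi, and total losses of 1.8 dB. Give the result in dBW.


Pt = 168.8 W = 22.2737 dBW
EIRP = Pt_dBW + Gt - losses = 22.2737 + 29.1 - 1.8 = 49.5737 dBW

49.5737 dBW


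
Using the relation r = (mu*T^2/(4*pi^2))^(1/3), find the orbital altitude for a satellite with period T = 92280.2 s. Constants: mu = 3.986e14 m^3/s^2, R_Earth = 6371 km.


T = 92280.2 s
r = (mu*T^2/(4*pi^2))^(1/3) = (3.986e14 * 92280.2^2 / (4*pi^2))^(1/3)
r = 4.4136532e+07 m = 44136.5318 km
alt = r - R_E = 44136.5318 - 6371 = 37765.5318 km

37765.5318 km


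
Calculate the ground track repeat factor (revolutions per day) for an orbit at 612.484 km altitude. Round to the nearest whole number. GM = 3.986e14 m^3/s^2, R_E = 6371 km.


r = 6.983484e+06 m
T = 2*pi*sqrt(r^3/mu) = 5807.9041 s = 96.7984 min
revs/day = 1440 / 96.7984 = 14.8763
Rounded: 15 revolutions per day

15 revolutions per day


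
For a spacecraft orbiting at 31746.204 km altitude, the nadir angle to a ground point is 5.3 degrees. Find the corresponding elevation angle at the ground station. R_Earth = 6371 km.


r = R_E + alt = 38117.2040 km
Law of sines in the satellite / Earth-center / ground-point triangle:
  sin(nadir)/R_E = sin(90 + el)/r  =>  cos(el) = (r/R_E)*sin(nadir)
cos(el) = (38117.2040 / 6371.0000) * sin(5.3 deg) = 0.5526461
el = arccos(0.5526461) = 56.4513 deg
(Earth-central angle = 90 - nadir - el = 28.2487 deg)

56.4513 degrees


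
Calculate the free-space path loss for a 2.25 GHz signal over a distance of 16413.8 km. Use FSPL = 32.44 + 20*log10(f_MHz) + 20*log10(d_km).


f = 2.25 GHz = 2250.0000 MHz
d = 16413.8 km
FSPL = 32.44 + 20*log10(2250.0000) + 20*log10(16413.8)
FSPL = 32.44 + 67.0437 + 84.3042
FSPL = 183.7878 dB

183.7878 dB


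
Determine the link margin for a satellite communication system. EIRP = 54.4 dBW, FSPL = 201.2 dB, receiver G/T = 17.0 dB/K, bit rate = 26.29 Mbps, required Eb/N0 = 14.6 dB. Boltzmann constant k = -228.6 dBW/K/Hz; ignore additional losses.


C/N0 = EIRP - FSPL + G/T - k = 54.4 - 201.2 + 17.0 - (-228.6)
C/N0 = 98.8000 dB-Hz
R_b = 26.29 Mbps = 2.629e+07 bps -> 10*log10(R_b) = 74.1979 dB-Hz
Eb/N0 = C/N0 - 10*log10(R_b) = 98.8000 - 74.1979 = 24.6021 dB
Margin = Eb/N0 - Eb/N0_req = 24.6021 - 14.6 = 10.0021 dB (link closes)

10.0021 dB


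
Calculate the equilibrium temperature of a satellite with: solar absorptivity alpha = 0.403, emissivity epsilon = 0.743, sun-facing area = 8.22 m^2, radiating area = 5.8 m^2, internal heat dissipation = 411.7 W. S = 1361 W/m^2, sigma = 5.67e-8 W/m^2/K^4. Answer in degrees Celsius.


Numerator = alpha*S*A_sun + Q_int = 0.403*1361*8.22 + 411.7 = 4920.2303 W
Denominator = eps*sigma*A_rad = 0.743*5.67e-8*5.8 = 2.4434298e-07 W/K^4
T^4 = 2.0136573e+10 K^4
T = 376.7007 K = 103.5507 C

103.5507 degrees Celsius


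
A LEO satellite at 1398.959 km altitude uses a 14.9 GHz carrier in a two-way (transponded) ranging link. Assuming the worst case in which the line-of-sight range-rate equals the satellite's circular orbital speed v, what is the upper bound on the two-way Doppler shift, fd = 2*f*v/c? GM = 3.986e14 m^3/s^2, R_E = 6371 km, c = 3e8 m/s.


r = 7.769959e+06 m
v = sqrt(mu/r) = 7162.4117 m/s (worst-case radial velocity)
f = 14.9 GHz = 1.49e+10 Hz
fd = 2*f*v/c = 2*1.49e+10*7162.4117/3.0e+08
fd = 711466.2333 Hz

711466.2333 Hz


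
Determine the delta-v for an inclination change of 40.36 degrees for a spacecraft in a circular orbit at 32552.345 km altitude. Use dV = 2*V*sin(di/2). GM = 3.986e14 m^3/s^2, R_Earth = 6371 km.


r = 38923.3450 km = 3.8923345e+07 m
V = sqrt(mu/r) = 3200.1001 m/s
di = 40.36 deg = 0.7044149 rad
dV = 2*V*sin(di/2) = 2*3200.1001*sin(0.3522074)
dV = 2207.8808 m/s = 2.2079 km/s

2.2079 km/s


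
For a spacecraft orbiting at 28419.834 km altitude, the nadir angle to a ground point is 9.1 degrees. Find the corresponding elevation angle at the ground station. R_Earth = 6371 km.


r = R_E + alt = 34790.8340 km
Law of sines in the satellite / Earth-center / ground-point triangle:
  sin(nadir)/R_E = sin(90 + el)/r  =>  cos(el) = (r/R_E)*sin(nadir)
cos(el) = (34790.8340 / 6371.0000) * sin(9.1 deg) = 0.8636715
el = arccos(0.8636715) = 30.2686 deg
(Earth-central angle = 90 - nadir - el = 50.6314 deg)

30.2686 degrees


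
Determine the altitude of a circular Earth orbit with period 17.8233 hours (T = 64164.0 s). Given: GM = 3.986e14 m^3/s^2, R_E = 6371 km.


T = 64164.0 s
r = (mu*T^2/(4*pi^2))^(1/3) = (3.986e14 * 64164.0^2 / (4*pi^2))^(1/3)
r = 3.4640712e+07 m = 34640.7117 km
alt = r - R_E = 34640.7117 - 6371 = 28269.7117 km

28269.7117 km


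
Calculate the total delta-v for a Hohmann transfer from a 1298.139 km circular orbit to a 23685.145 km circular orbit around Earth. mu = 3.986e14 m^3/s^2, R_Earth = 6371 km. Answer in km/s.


r1 = 7669.1390 km = 7.669139e+06 m
r2 = 30056.1450 km = 3.0056145e+07 m
dv1 = sqrt(mu/r1)*(sqrt(2*r2/(r1+r2)) - 1) = 1891.0677 m/s
dv2 = sqrt(mu/r2)*(1 - sqrt(2*r1/(r1+r2))) = 1319.6186 m/s
total dv = |dv1| + |dv2| = 1891.0677 + 1319.6186 = 3210.6864 m/s = 3.2107 km/s

3.2107 km/s


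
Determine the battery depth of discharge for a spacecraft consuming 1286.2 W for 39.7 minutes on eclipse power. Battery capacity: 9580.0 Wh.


E_used = P * t / 60 = 1286.2 * 39.7 / 60 = 851.0357 Wh
DOD = E_used / E_total * 100 = 851.0357 / 9580.0 * 100
DOD = 8.8835 %

8.8835 %


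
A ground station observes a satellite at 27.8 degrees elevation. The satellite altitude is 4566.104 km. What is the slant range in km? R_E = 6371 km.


h = 4566.104 km, el = 27.8 deg
d = -R_E*sin(el) + sqrt((R_E*sin(el))^2 + 2*R_E*h + h^2)
d = -6371.0000*sin(0.4852015) + sqrt((6371.0000*0.4663866)^2 + 2*6371.0000*4566.104 + 4566.104^2)
d = 6401.9916 km

6401.9916 km


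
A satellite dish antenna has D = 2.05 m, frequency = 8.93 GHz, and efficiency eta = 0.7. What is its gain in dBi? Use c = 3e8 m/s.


lambda = c/f = 3e8 / 8.93e+09 = 0.03359462 m
G = eta*(pi*D/lambda)^2 = 0.7*(pi*2.05/0.03359462)^2
G = 25725.6239 (linear)
G = 10*log10(25725.6239) = 44.1037 dBi

44.1037 dBi


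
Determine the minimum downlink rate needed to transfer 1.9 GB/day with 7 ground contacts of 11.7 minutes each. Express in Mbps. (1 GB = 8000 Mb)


total contact time = 7 * 11.7 * 60 = 4914.0000 s
data = 1.9 GB = 15200.0000 Mb
rate = 15200.0000 / 4914.0000 = 3.0932 Mbps

3.0932 Mbps


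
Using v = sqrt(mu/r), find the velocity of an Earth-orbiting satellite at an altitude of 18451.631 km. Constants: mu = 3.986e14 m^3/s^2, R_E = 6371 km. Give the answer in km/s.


r = R_E + alt = 6371.0 + 18451.631 = 24822.6310 km = 2.4822631e+07 m
v = sqrt(mu/r) = sqrt(3.986e14 / 2.4822631e+07) = 4007.2344 m/s = 4.0072 km/s

4.0072 km/s


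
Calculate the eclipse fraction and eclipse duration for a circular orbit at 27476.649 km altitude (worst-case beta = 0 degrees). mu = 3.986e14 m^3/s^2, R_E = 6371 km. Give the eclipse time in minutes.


r = 33847.6490 km
T = 1032.8868 min
Eclipse fraction = arcsin(R_E/r)/pi = arcsin(6371.0000/33847.6490)/pi
= arcsin(0.1882258)/pi = 0.06027367
Eclipse duration = 0.06027367 * 1032.8868 = 62.2559 min

62.2559 minutes


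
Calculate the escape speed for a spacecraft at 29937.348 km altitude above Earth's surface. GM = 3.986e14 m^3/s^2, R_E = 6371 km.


r = 6371.0 + 29937.348 = 36308.3480 km = 3.6308348e+07 m
v_esc = sqrt(2*mu/r) = sqrt(2*3.986e14 / 3.6308348e+07)
v_esc = 4685.7639 m/s = 4.6858 km/s

4.6858 km/s


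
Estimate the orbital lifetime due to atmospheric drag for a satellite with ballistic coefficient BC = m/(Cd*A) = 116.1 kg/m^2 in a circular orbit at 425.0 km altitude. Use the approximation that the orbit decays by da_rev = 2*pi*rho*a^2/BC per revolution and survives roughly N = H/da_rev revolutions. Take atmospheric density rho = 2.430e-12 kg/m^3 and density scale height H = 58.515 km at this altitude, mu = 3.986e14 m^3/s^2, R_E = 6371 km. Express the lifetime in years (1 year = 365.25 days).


a = R_E + alt = 6796.0000 km = 6.796e+06 m
da_rev = 2*pi*rho*a^2/BC = 2*pi*2.430e-12*(6.796e+06)^2/116.1 = 6.073802 m per revolution
N = H/da_rev = 58515.0000 m / 6.073802 m = 9633.9979 revolutions
P = 2*pi*sqrt(a^3/mu) = 5575.5957 s
lifetime = N*P = 9633.9979 * 5575.5957 = 5.3715277e+07 s = 621.7046 days
years = 621.7046 / 365.25 = 1.7021 years

1.7021 years


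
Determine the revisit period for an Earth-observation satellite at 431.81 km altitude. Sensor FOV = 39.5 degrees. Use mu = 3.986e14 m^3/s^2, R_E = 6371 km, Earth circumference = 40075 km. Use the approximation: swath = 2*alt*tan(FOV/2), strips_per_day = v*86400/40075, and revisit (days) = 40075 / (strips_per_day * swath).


swath = 2*431.81*tan(0.3447025) = 310.0713 km
v = sqrt(mu/r) = 7654.6348 m/s = 7.6546 km/s
strips/day = v*86400/40075 = 7.6546*86400/40075 = 16.5031
coverage/day = strips * swath = 16.5031 * 310.0713 = 5117.1271 km
revisit = 40075 / 5117.1271 = 7.8315 days

7.8315 days


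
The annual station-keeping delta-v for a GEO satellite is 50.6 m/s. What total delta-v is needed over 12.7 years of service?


dV = rate * years = 50.6 * 12.7
dV = 642.6200 m/s

642.6200 m/s


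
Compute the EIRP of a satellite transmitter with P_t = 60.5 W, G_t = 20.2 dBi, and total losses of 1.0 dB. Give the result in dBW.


Pt = 60.5 W = 17.8176 dBW
EIRP = Pt_dBW + Gt - losses = 17.8176 + 20.2 - 1.0 = 37.0176 dBW

37.0176 dBW


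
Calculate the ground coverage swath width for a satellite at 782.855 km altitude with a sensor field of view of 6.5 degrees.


FOV = 6.5 deg = 0.1134464 rad
swath = 2 * alt * tan(FOV/2) = 2 * 782.855 * tan(0.0567232)
swath = 2 * 782.855 * 0.05678412
swath = 88.9075 km

88.9075 km


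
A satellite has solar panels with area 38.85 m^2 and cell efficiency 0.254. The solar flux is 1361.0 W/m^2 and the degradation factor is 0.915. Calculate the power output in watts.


P = area * eta * S * degradation
P = 38.85 * 0.254 * 1361.0 * 0.915
P = 12288.6439 W

12288.6439 W


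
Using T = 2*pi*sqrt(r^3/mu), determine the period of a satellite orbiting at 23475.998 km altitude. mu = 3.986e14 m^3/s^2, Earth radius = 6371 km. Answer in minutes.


r = 29846.9980 km = 2.9846998e+07 m
T = 2*pi*sqrt(r^3/mu) = 2*pi*sqrt(2.6588998e+22 / 3.986e14)
T = 51317.1118 s = 855.2852 min

855.2852 minutes


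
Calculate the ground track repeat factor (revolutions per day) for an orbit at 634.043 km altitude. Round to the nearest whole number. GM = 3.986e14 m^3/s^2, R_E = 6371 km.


r = 7.005043e+06 m
T = 2*pi*sqrt(r^3/mu) = 5834.8196 s = 97.2470 min
revs/day = 1440 / 97.2470 = 14.8077
Rounded: 15 revolutions per day

15 revolutions per day


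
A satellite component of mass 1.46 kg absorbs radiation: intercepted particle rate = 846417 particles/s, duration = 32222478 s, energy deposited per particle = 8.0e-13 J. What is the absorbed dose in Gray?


Total energy deposited = rate * time * E_per
  = 846417 * 32222478 * 8.0e-13 = 21.8189 J
Dose = E_total / mass = 21.8189 / 1.46
Dose = 14.9445 Gy

14.9445 Gy


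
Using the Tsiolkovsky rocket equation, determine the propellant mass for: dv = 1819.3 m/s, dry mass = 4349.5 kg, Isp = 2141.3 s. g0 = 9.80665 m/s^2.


ve = Isp * g0 = 2141.3 * 9.80665 = 20998.979645 m/s
mass ratio = exp(dv/ve) = exp(1819.3/20998.979645) = 1.09050135
m_prop = m_dry * (mr - 1) = 4349.5 * (1.09050135 - 1)
m_prop = 393.6356 kg

393.6356 kg


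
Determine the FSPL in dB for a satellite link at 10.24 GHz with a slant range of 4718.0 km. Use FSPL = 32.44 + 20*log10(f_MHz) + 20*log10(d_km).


f = 10.24 GHz = 10240.0000 MHz
d = 4718.0 km
FSPL = 32.44 + 20*log10(10240.0000) + 20*log10(4718.0)
FSPL = 32.44 + 80.2060 + 73.4752
FSPL = 186.1212 dB

186.1212 dB


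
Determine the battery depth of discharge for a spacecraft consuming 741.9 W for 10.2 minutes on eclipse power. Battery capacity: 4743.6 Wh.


E_used = P * t / 60 = 741.9 * 10.2 / 60 = 126.1230 Wh
DOD = E_used / E_total * 100 = 126.1230 / 4743.6 * 100
DOD = 2.6588 %

2.6588 %


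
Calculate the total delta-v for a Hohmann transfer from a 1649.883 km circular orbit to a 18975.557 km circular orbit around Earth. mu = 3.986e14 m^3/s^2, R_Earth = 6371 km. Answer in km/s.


r1 = 8020.8830 km = 8.020883e+06 m
r2 = 25346.5570 km = 2.5346557e+07 m
dv1 = sqrt(mu/r1)*(sqrt(2*r2/(r1+r2)) - 1) = 1639.5283 m/s
dv2 = sqrt(mu/r2)*(1 - sqrt(2*r1/(r1+r2))) = 1215.9752 m/s
total dv = |dv1| + |dv2| = 1639.5283 + 1215.9752 = 2855.5035 m/s = 2.8555 km/s

2.8555 km/s


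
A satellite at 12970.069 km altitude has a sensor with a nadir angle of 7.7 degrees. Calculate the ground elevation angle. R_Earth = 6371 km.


r = R_E + alt = 19341.0690 km
Law of sines in the satellite / Earth-center / ground-point triangle:
  sin(nadir)/R_E = sin(90 + el)/r  =>  cos(el) = (r/R_E)*sin(nadir)
cos(el) = (19341.0690 / 6371.0000) * sin(7.7 deg) = 0.406755
el = arccos(0.406755) = 65.9988 deg
(Earth-central angle = 90 - nadir - el = 16.3012 deg)

65.9988 degrees


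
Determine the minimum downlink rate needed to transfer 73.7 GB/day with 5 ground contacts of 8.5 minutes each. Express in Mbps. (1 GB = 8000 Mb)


total contact time = 5 * 8.5 * 60 = 2550.0000 s
data = 73.7 GB = 589600.0000 Mb
rate = 589600.0000 / 2550.0000 = 231.2157 Mbps

231.2157 Mbps


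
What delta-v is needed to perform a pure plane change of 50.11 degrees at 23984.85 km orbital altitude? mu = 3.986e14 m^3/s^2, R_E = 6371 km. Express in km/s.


r = 30355.8500 km = 3.035585e+07 m
V = sqrt(mu/r) = 3623.6601 m/s
di = 50.11 deg = 0.8745845 rad
dV = 2*V*sin(di/2) = 2*3623.6601*sin(0.4372922)
dV = 3069.1535 m/s = 3.0692 km/s

3.0692 km/s


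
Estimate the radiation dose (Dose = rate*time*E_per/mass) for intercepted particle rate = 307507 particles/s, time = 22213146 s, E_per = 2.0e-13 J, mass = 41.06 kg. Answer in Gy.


Total energy deposited = rate * time * E_per
  = 307507 * 22213146 * 2.0e-13 = 1.3661 J
Dose = E_total / mass = 1.3661 / 41.06
Dose = 0.03327179 Gy

0.0333 Gy


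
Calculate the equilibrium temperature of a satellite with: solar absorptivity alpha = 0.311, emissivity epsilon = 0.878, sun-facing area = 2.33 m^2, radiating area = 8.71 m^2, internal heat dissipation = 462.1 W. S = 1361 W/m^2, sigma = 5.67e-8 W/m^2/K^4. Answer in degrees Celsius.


Numerator = alpha*S*A_sun + Q_int = 0.311*1361*2.33 + 462.1 = 1448.3214 W
Denominator = eps*sigma*A_rad = 0.878*5.67e-8*8.71 = 4.3360645e-07 W/K^4
T^4 = 3.340175e+09 K^4
T = 240.4043 K = -32.7457 C

-32.7457 degrees Celsius


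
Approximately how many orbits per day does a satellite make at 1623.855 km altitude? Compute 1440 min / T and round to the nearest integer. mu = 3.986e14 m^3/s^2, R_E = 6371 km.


r = 7.994855e+06 m
T = 2*pi*sqrt(r^3/mu) = 7114.2170 s = 118.5703 min
revs/day = 1440 / 118.5703 = 12.1447
Rounded: 12 revolutions per day

12 revolutions per day


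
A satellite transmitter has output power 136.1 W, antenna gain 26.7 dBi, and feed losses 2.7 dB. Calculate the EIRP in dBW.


Pt = 136.1 W = 21.3386 dBW
EIRP = Pt_dBW + Gt - losses = 21.3386 + 26.7 - 2.7 = 45.3386 dBW

45.3386 dBW


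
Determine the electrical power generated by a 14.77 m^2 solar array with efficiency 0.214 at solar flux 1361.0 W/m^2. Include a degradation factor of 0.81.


P = area * eta * S * degradation
P = 14.77 * 0.214 * 1361.0 * 0.81
P = 3484.4755 W

3484.4755 W


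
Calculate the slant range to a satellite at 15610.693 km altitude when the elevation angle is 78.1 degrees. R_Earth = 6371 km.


h = 15610.693 km, el = 78.1 deg
d = -R_E*sin(el) + sqrt((R_E*sin(el))^2 + 2*R_E*h + h^2)
d = -6371.0000*sin(1.3631) + sqrt((6371.0000*0.978509)^2 + 2*6371.0000*15610.693 + 15610.693^2)
d = 15708.3200 km

15708.3200 km


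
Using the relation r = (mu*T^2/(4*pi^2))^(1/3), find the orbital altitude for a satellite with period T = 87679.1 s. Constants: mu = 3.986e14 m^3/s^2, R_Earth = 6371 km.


T = 87679.1 s
r = (mu*T^2/(4*pi^2))^(1/3) = (3.986e14 * 87679.1^2 / (4*pi^2))^(1/3)
r = 4.2656961e+07 m = 42656.9606 km
alt = r - R_E = 42656.9606 - 6371 = 36285.9606 km

36285.9606 km


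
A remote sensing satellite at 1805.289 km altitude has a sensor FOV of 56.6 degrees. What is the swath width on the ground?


FOV = 56.6 deg = 0.9878564 rad
swath = 2 * alt * tan(FOV/2) = 2 * 1805.289 * tan(0.4939282)
swath = 2 * 1805.289 * 0.5384445
swath = 1944.0960 km

1944.0960 km


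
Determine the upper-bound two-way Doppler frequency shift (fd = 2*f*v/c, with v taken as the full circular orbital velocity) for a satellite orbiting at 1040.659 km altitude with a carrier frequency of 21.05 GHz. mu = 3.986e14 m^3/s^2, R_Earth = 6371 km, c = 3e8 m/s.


r = 7.411659e+06 m
v = sqrt(mu/r) = 7333.4939 m/s (worst-case radial velocity)
f = 21.05 GHz = 2.105e+10 Hz
fd = 2*f*v/c = 2*2.105e+10*7333.4939/3.0e+08
fd = 1.0291336e+06 Hz

1.0291e+06 Hz


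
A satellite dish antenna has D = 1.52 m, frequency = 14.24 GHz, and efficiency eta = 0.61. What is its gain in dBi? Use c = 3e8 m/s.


lambda = c/f = 3e8 / 1.424e+10 = 0.02106742 m
G = eta*(pi*D/lambda)^2 = 0.61*(pi*1.52/0.02106742)^2
G = 31339.6560 (linear)
G = 10*log10(31339.6560) = 44.9609 dBi

44.9609 dBi


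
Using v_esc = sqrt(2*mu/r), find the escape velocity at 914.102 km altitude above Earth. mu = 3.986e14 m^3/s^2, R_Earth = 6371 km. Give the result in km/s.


r = 6371.0 + 914.102 = 7285.1020 km = 7.285102e+06 m
v_esc = sqrt(2*mu/r) = sqrt(2*3.986e14 / 7.285102e+06)
v_esc = 10460.8223 m/s = 10.4608 km/s

10.4608 km/s


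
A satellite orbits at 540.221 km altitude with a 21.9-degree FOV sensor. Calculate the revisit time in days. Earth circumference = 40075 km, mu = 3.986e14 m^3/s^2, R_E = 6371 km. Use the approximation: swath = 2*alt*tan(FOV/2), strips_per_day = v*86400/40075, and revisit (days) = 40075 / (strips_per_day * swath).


swath = 2*540.221*tan(0.1911136) = 209.0383 km
v = sqrt(mu/r) = 7594.3613 m/s = 7.5944 km/s
strips/day = v*86400/40075 = 7.5944*86400/40075 = 16.3731
coverage/day = strips * swath = 16.3731 * 209.0383 = 3422.6098 km
revisit = 40075 / 3422.6098 = 11.7089 days

11.7089 days


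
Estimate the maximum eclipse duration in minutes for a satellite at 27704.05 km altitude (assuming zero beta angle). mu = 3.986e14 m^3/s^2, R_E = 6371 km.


r = 34075.0500 km
T = 1043.3133 min
Eclipse fraction = arcsin(R_E/r)/pi = arcsin(6371.0000/34075.0500)/pi
= arcsin(0.1869696)/pi = 0.0598666
Eclipse duration = 0.0598666 * 1043.3133 = 62.4596 min

62.4596 minutes


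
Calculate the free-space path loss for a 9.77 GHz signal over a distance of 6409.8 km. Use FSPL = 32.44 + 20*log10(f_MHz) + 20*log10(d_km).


f = 9.77 GHz = 9770.0000 MHz
d = 6409.8 km
FSPL = 32.44 + 20*log10(9770.0000) + 20*log10(6409.8)
FSPL = 32.44 + 79.7979 + 76.1369
FSPL = 188.3748 dB

188.3748 dB


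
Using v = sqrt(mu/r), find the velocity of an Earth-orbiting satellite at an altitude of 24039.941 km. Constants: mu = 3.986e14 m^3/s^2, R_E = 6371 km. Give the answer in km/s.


r = R_E + alt = 6371.0 + 24039.941 = 30410.9410 km = 3.0410941e+07 m
v = sqrt(mu/r) = sqrt(3.986e14 / 3.0410941e+07) = 3620.3763 m/s = 3.6204 km/s

3.6204 km/s


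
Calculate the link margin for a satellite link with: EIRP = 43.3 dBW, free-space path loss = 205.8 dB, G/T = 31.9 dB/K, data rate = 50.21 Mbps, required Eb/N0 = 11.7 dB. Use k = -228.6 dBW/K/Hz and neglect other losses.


C/N0 = EIRP - FSPL + G/T - k = 43.3 - 205.8 + 31.9 - (-228.6)
C/N0 = 98.0000 dB-Hz
R_b = 50.21 Mbps = 5.021e+07 bps -> 10*log10(R_b) = 77.0079 dB-Hz
Eb/N0 = C/N0 - 10*log10(R_b) = 98.0000 - 77.0079 = 20.9921 dB
Margin = Eb/N0 - Eb/N0_req = 20.9921 - 11.7 = 9.2921 dB (link closes)

9.2921 dB


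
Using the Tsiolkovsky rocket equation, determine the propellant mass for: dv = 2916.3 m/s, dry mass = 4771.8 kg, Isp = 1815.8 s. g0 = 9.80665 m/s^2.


ve = Isp * g0 = 1815.8 * 9.80665 = 17806.915070 m/s
mass ratio = exp(dv/ve) = exp(2916.3/17806.915070) = 1.17794743
m_prop = m_dry * (mr - 1) = 4771.8 * (1.17794743 - 1)
m_prop = 849.1295 kg

849.1295 kg


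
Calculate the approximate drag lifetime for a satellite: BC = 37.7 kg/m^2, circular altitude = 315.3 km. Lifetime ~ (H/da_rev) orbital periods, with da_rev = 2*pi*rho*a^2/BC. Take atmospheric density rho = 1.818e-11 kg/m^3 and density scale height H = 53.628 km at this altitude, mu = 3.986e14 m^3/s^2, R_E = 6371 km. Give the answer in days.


a = R_E + alt = 6686.3000 km = 6.6863e+06 m
da_rev = 2*pi*rho*a^2/BC = 2*pi*1.818e-11*(6.6863e+06)^2/37.7 = 135.457830 m per revolution
N = H/da_rev = 53628.0000 m / 135.457830 m = 395.9018 revolutions
P = 2*pi*sqrt(a^3/mu) = 5441.1414 s
lifetime = N*P = 395.9018 * 5441.1414 = 2.1541577e+06 s = 24.9324 days

24.9324 days


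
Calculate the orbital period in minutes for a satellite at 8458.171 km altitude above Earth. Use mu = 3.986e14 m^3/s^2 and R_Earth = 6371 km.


r = 14829.1710 km = 1.4829171e+07 m
T = 2*pi*sqrt(r^3/mu) = 2*pi*sqrt(3.2609987e+21 / 3.986e14)
T = 17971.5912 s = 299.5265 min

299.5265 minutes


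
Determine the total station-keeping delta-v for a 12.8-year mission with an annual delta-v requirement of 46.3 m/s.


dV = rate * years = 46.3 * 12.8
dV = 592.6400 m/s

592.6400 m/s


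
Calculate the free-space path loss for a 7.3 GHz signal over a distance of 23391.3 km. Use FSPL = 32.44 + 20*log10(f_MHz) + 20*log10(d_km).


f = 7.3 GHz = 7300.0000 MHz
d = 23391.3 km
FSPL = 32.44 + 20*log10(7300.0000) + 20*log10(23391.3)
FSPL = 32.44 + 77.2665 + 87.3811
FSPL = 197.0875 dB

197.0875 dB


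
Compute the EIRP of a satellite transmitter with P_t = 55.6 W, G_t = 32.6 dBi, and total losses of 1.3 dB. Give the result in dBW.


Pt = 55.6 W = 17.4507 dBW
EIRP = Pt_dBW + Gt - losses = 17.4507 + 32.6 - 1.3 = 48.7507 dBW

48.7507 dBW


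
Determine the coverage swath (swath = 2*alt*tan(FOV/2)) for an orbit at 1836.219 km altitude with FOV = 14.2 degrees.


FOV = 14.2 deg = 0.2478368 rad
swath = 2 * alt * tan(FOV/2) = 2 * 1836.219 * tan(0.1239184)
swath = 2 * 1836.219 * 0.1245566
swath = 457.4263 km

457.4263 km


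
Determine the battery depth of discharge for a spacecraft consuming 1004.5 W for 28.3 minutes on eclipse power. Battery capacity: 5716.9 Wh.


E_used = P * t / 60 = 1004.5 * 28.3 / 60 = 473.7892 Wh
DOD = E_used / E_total * 100 = 473.7892 / 5716.9 * 100
DOD = 8.2875 %

8.2875 %


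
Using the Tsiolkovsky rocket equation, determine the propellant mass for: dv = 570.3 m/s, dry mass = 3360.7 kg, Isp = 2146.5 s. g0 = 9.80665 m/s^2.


ve = Isp * g0 = 2146.5 * 9.80665 = 21049.974225 m/s
mass ratio = exp(dv/ve) = exp(570.3/21049.974225) = 1.02746301
m_prop = m_dry * (mr - 1) = 3360.7 * (1.02746301 - 1)
m_prop = 92.2949 kg

92.2949 kg


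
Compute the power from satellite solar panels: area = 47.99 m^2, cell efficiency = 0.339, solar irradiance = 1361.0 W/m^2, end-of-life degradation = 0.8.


P = area * eta * S * degradation
P = 47.99 * 0.339 * 1361.0 * 0.8
P = 17713.2626 W

17713.2626 W
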